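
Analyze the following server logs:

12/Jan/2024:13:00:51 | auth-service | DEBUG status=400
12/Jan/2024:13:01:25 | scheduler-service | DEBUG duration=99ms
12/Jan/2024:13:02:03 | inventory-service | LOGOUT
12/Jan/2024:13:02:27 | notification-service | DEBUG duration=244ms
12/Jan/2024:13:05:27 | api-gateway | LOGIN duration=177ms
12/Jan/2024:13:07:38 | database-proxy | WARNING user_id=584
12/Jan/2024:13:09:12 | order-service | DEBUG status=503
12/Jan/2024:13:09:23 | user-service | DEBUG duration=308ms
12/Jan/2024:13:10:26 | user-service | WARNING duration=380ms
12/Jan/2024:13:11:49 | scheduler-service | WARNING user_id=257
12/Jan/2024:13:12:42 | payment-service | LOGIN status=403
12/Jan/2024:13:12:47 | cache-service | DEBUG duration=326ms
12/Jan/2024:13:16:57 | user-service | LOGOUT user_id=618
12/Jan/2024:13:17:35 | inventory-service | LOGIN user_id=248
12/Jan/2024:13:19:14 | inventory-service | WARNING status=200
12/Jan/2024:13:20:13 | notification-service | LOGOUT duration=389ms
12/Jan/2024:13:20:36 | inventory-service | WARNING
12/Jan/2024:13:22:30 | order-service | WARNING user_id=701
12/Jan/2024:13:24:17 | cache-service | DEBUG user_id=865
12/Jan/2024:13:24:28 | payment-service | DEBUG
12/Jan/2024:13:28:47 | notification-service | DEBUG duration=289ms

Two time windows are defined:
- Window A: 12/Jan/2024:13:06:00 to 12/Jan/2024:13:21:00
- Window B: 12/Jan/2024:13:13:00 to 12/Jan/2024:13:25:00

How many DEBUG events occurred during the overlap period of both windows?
0

To find overlap events:

1. Window A: 12/Jan/2024:13:06:00 to 12/Jan/2024:13:21:00
2. Window B: 12/Jan/2024:13:13:00 to 12/Jan/2024:13:25:00
3. Overlap period: 12/Jan/2024:13:13:00 to 12/Jan/2024:13:21:00
4. Count DEBUG events in overlap: 0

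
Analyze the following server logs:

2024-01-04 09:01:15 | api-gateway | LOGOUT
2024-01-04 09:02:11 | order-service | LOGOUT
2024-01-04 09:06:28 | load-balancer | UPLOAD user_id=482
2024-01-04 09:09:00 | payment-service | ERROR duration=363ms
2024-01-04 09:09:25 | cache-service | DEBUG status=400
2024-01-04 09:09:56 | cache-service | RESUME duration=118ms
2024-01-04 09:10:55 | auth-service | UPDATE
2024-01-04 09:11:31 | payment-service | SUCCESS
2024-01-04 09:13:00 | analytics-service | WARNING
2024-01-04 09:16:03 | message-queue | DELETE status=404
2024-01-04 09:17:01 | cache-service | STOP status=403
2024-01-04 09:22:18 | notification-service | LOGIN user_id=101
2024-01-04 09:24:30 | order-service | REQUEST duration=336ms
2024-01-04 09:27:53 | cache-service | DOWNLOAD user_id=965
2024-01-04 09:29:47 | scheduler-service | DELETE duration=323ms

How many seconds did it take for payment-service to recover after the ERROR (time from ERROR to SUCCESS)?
151

To calculate recovery time:

1. Find ERROR event for payment-service: 2024-01-04 09:09:00
2. Find next SUCCESS event for payment-service: 2024-01-04 09:11:31
3. Recovery time: 2024-01-04 09:11:31 - 2024-01-04 09:09:00 = 151 seconds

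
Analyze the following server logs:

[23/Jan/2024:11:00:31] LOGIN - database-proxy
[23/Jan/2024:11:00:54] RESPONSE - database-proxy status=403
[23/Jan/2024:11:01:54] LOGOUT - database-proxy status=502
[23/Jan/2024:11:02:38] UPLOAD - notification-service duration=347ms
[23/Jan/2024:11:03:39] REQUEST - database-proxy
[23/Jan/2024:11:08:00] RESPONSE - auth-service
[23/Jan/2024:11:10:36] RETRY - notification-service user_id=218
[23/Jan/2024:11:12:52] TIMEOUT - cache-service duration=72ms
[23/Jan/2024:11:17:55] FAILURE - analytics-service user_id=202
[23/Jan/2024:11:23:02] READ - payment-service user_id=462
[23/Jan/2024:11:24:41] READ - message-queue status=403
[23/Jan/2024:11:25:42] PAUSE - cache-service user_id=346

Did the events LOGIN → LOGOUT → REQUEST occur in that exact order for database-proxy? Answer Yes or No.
Yes

To verify sequence order:

1. Find all events in sequence LOGIN → LOGOUT → REQUEST for database-proxy
2. Extract their timestamps
3. Check if timestamps are in ascending order
4. Result: Yes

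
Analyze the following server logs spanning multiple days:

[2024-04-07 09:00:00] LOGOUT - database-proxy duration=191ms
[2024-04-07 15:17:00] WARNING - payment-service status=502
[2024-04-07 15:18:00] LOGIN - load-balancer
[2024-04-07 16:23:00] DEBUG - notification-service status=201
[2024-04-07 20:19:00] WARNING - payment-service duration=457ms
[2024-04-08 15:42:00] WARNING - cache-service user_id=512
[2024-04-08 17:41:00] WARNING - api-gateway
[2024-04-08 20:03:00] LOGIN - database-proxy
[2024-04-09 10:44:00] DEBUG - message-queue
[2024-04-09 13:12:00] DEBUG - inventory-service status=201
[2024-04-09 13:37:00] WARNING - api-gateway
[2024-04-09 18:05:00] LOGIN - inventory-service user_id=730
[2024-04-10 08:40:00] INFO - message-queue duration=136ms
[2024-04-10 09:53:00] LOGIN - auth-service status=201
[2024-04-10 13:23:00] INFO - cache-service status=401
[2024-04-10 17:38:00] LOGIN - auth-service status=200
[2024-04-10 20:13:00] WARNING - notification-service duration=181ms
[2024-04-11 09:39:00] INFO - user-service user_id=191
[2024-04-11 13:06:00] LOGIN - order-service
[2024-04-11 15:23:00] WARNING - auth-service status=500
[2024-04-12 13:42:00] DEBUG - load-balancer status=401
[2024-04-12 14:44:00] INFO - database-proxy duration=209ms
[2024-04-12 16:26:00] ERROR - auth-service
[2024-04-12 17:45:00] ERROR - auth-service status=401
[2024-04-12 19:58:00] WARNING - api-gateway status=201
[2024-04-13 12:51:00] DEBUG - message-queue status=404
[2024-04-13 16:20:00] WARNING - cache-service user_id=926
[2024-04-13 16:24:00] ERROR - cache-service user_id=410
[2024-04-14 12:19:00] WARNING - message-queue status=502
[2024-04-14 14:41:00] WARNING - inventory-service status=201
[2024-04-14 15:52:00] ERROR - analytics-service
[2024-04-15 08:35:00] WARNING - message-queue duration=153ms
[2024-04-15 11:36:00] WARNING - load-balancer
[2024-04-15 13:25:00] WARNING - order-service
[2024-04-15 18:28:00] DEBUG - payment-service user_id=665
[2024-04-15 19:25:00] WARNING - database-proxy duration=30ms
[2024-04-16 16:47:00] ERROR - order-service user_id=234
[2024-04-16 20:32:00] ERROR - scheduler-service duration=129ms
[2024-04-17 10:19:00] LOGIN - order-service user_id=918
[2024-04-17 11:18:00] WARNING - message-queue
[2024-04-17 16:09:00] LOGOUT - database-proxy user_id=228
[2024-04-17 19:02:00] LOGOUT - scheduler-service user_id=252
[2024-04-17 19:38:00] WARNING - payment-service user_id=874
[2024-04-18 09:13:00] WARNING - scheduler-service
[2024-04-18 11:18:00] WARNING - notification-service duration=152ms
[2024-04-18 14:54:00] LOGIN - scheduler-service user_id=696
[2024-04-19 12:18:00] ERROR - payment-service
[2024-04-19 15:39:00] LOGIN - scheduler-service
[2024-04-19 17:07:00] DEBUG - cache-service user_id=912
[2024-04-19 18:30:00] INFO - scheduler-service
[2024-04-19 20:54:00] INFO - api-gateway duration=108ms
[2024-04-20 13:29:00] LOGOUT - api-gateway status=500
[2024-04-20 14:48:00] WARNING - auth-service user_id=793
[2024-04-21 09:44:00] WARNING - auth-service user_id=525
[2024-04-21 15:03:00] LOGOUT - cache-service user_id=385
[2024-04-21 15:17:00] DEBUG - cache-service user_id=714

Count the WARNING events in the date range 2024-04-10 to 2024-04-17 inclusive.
12

To filter by date range:

1. Date range: 2024-04-10 through 2024-04-17, both dates inclusive
2. Filter for WARNING events whose date falls in this range
3. Count matching events: 12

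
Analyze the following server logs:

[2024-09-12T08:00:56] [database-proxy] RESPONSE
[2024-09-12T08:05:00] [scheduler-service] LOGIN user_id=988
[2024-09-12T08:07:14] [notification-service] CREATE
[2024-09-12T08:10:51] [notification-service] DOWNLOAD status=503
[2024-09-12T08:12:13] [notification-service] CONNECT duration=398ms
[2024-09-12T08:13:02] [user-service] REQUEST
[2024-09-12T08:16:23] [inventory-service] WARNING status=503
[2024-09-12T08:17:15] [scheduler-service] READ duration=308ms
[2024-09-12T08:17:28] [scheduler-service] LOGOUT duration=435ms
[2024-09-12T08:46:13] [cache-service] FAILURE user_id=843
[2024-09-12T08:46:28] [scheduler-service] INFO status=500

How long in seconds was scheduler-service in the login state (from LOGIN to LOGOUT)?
748

To calculate state duration:

1. Find LOGIN event for scheduler-service: 2024-09-12T08:05:00
2. Find LOGOUT event for scheduler-service: 2024-09-12T08:17:28
3. Calculate duration: 2024-09-12T08:17:28 - 2024-09-12T08:05:00 = 748 seconds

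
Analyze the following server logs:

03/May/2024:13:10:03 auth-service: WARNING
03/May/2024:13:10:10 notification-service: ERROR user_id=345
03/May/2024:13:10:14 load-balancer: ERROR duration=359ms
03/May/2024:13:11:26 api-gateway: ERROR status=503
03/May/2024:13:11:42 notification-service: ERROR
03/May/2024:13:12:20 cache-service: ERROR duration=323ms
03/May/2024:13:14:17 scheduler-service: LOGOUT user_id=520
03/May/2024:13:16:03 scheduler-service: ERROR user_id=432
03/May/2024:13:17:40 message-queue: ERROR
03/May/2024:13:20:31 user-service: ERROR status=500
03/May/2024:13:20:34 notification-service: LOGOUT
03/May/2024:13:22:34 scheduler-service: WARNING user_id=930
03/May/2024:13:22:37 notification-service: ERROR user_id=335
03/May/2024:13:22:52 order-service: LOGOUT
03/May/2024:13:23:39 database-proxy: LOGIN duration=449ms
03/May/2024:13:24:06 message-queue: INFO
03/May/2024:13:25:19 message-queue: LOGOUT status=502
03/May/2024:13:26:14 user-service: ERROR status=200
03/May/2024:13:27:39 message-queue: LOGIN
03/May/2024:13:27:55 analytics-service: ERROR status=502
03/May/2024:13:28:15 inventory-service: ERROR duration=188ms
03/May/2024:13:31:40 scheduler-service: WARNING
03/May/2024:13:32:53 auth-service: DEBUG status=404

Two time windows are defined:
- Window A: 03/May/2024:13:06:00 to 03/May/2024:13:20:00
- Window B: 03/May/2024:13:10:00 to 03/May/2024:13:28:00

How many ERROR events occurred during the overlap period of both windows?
7

To find overlap events:

1. Window A: 03/May/2024:13:06:00 to 03/May/2024:13:20:00
2. Window B: 03/May/2024:13:10:00 to 03/May/2024:13:28:00
3. Overlap period: 03/May/2024:13:10:00 to 03/May/2024:13:20:00
4. Count ERROR events in overlap: 7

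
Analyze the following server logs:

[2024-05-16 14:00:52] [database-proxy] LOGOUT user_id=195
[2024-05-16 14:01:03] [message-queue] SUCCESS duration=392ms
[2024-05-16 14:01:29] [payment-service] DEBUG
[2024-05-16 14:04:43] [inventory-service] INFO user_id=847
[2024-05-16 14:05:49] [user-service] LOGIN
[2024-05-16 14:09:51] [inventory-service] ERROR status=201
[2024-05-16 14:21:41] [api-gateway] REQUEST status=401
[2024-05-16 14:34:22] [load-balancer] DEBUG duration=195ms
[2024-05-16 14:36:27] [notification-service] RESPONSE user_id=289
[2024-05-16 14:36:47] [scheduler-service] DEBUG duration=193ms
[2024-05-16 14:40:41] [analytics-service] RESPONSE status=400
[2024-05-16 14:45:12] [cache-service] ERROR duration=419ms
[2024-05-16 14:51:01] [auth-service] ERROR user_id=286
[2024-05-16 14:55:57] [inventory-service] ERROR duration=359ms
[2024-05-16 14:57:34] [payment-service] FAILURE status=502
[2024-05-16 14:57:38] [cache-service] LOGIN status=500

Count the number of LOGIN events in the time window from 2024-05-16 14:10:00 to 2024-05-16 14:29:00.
0

To count events in the time window:

1. Window boundaries: 2024-05-16 14:10:00 to 2024-05-16 14:29:00
2. Filter for LOGIN events within this window
3. Count matching events: 0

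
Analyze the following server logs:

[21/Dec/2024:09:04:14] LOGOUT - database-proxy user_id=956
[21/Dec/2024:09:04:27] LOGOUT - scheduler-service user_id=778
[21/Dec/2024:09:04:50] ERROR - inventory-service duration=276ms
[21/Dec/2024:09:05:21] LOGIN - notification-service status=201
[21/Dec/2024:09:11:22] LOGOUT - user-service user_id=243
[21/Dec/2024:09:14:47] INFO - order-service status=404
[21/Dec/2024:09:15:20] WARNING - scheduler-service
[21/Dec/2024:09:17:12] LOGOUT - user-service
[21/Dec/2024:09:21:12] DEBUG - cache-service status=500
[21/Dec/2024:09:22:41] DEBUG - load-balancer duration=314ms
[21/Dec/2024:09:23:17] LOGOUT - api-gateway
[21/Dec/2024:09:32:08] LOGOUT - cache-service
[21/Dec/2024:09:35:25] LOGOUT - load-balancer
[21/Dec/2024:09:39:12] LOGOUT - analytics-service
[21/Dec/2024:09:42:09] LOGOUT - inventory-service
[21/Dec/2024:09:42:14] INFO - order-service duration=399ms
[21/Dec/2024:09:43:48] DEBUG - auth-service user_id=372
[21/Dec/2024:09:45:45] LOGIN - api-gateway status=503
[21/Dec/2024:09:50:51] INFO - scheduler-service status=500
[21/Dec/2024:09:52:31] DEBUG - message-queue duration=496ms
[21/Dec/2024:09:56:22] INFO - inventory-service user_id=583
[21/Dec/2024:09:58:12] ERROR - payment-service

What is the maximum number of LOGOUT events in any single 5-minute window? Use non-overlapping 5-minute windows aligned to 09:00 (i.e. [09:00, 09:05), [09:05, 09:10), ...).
2

To find the burst window:

1. Divide the log period into non-overlapping 5-minute windows starting at 09:00
2. Count LOGOUT events in each window
3. Find the window with maximum count
4. Maximum events in a window: 2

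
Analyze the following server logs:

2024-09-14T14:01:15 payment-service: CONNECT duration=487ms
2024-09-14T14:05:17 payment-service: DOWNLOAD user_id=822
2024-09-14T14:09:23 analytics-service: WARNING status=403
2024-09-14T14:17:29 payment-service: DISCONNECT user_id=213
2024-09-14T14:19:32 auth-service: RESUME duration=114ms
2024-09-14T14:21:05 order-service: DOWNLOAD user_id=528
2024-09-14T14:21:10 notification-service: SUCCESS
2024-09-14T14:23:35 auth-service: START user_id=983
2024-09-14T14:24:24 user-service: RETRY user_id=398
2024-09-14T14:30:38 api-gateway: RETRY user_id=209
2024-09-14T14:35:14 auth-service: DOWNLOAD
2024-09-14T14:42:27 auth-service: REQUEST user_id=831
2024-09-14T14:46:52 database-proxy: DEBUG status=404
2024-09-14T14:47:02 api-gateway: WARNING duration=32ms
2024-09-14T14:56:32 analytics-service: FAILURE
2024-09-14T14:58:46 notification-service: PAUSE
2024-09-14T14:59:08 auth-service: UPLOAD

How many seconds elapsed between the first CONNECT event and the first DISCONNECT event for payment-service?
974

To find the time between events:

1. Locate the first CONNECT event for payment-service: 2024-09-14T14:01:15
2. Locate the first DISCONNECT event for payment-service: 2024-09-14T14:17:29
3. Calculate the difference: 2024-09-14T14:17:29 - 2024-09-14T14:01:15 = 974 seconds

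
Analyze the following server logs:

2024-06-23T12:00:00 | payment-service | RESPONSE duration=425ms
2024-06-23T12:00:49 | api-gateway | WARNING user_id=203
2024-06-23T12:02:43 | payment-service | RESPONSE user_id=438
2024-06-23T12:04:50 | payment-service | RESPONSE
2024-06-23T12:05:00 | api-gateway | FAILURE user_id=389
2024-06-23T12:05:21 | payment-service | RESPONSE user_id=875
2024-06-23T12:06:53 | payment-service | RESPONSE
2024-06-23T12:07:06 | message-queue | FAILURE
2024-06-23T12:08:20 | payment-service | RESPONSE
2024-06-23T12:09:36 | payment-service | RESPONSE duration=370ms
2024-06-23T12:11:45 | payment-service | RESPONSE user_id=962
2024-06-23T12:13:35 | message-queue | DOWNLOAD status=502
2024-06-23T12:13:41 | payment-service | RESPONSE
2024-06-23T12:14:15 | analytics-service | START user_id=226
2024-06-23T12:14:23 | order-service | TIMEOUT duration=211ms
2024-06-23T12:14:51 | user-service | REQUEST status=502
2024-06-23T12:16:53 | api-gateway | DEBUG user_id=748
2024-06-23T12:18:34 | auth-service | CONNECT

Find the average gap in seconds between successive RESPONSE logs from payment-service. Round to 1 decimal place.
102.6

To calculate average interval:

1. Find all RESPONSE events for payment-service in order
2. Calculate time gaps between consecutive events
3. Compute mean of gaps: 821 / 8 = 102.6 seconds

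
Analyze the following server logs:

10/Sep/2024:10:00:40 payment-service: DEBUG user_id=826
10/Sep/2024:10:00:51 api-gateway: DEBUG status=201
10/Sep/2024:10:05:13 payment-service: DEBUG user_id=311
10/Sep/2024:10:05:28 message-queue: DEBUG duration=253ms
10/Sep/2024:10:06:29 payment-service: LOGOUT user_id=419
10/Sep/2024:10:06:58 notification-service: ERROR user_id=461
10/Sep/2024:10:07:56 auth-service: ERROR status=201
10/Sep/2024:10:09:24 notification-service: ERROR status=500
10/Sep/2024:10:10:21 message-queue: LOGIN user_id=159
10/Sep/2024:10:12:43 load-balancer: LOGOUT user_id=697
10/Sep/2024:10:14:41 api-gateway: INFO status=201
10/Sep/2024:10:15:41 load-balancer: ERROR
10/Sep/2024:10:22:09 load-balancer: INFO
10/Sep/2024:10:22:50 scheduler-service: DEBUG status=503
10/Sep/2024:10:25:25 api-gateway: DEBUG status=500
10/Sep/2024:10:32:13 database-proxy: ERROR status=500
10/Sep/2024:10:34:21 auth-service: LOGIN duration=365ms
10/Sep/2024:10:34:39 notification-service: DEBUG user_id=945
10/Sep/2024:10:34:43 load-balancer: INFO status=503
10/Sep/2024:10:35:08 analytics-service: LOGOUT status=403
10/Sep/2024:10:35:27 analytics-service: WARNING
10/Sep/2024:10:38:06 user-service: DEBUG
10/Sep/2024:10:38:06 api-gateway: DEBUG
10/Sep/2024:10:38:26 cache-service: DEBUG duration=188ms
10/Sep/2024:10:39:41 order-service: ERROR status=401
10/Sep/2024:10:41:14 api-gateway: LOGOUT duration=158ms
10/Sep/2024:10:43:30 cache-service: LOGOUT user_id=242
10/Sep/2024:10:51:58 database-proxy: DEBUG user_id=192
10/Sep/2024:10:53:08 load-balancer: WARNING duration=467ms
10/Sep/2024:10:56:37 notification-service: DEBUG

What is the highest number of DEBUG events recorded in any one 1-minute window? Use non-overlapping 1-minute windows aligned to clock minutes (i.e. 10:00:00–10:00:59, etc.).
3

To find the burst window:

1. Divide the log period into non-overlapping 1-minute windows starting at 10:00
2. Count DEBUG events in each window
3. Find the window with maximum count
4. Maximum events in a window: 3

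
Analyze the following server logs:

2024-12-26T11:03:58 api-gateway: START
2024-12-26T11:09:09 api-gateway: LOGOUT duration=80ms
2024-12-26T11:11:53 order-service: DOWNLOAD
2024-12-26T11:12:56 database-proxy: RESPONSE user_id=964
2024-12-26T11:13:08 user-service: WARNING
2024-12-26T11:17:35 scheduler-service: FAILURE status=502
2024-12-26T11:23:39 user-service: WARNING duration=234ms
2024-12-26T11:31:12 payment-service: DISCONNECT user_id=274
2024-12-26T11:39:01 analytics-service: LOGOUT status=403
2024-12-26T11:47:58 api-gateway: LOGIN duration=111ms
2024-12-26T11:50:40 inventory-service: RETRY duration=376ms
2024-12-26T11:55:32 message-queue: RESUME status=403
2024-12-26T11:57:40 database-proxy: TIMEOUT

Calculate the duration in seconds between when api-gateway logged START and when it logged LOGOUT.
311

To find the time between events:

1. Locate the first START event for api-gateway: 2024-12-26T11:03:58
2. Locate the first LOGOUT event for api-gateway: 2024-12-26T11:09:09
3. Calculate the difference: 2024-12-26T11:09:09 - 2024-12-26T11:03:58 = 311 seconds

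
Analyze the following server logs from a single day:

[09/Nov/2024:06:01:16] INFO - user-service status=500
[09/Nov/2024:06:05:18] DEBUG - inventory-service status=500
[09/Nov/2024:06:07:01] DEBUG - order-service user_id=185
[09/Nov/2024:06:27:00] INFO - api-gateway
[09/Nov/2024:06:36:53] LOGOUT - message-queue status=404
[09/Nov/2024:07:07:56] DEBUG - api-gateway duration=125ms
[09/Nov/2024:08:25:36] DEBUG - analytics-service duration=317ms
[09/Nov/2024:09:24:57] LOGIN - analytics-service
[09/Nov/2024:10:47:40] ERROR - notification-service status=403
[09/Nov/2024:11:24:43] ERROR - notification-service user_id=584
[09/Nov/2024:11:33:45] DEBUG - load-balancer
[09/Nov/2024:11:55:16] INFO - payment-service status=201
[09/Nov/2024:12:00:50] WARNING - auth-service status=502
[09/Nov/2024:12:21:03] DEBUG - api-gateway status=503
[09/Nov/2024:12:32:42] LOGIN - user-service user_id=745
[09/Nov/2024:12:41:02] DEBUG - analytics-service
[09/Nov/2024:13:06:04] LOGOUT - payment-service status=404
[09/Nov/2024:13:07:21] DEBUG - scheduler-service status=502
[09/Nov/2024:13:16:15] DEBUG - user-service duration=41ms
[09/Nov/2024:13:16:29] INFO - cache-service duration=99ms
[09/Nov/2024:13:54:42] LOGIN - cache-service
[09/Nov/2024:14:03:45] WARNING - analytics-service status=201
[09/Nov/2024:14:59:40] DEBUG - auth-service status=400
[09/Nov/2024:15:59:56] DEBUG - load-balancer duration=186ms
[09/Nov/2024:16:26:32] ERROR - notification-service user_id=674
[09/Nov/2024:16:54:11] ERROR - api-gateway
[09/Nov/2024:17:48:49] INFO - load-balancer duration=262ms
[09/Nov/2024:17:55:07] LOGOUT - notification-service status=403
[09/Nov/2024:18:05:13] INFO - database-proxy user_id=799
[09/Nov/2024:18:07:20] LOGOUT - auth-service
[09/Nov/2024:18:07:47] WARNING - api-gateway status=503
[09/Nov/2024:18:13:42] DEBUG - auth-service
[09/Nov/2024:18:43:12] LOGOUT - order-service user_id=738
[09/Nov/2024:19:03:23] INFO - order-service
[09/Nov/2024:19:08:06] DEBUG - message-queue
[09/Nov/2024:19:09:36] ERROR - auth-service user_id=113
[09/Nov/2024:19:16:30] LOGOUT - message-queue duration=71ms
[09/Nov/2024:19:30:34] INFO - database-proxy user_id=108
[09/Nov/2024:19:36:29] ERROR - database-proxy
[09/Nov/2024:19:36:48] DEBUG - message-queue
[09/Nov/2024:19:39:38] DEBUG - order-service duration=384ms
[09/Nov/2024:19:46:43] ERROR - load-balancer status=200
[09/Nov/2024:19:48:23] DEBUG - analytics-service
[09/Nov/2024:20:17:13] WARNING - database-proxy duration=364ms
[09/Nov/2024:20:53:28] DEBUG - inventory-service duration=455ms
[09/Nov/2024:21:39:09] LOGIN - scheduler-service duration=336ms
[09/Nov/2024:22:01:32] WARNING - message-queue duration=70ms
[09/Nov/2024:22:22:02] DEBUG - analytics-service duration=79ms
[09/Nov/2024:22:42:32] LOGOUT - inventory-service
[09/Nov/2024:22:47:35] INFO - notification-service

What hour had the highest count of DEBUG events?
19

To find the peak hour:

1. Group all DEBUG events by hour
2. Count events in each hour
3. Find hour with maximum count
4. Peak hour: 19 (with 4 events)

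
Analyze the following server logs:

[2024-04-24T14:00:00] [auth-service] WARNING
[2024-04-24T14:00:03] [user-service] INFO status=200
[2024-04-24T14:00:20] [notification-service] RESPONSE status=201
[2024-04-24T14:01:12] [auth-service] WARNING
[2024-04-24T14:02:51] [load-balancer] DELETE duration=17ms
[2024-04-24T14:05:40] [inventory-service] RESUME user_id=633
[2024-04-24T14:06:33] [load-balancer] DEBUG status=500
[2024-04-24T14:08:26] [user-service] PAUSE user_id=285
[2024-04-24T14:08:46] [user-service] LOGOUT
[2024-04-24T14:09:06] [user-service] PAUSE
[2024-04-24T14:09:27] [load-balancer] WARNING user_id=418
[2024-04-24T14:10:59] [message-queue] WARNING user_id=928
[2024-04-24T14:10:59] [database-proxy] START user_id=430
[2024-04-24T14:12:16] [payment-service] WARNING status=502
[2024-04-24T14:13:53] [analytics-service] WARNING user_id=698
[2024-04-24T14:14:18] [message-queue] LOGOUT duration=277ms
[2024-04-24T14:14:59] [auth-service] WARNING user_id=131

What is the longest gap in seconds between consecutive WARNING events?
495

To find the longest gap:

1. Extract all WARNING events in chronological order
2. Calculate time differences between consecutive events
3. Find the maximum difference
4. Longest gap: 495 seconds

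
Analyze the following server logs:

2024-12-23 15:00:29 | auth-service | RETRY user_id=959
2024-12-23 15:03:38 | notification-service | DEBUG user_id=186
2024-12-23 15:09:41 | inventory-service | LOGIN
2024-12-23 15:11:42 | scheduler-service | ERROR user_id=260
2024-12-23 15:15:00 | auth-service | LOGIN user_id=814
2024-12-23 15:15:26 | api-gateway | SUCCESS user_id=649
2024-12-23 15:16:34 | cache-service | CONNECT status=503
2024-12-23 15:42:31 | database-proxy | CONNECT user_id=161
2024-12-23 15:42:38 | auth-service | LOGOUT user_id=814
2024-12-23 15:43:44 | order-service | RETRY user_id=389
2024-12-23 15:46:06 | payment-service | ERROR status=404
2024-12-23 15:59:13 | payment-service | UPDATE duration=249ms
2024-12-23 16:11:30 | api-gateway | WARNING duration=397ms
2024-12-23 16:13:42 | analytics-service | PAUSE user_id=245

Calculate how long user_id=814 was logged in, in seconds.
1658

To calculate session duration:

1. Find LOGIN event for user_id=814: 2024-12-23 15:15:00
2. Find LOGOUT event for user_id=814: 2024-12-23 15:42:38
3. Session duration: 2024-12-23 15:42:38 - 2024-12-23 15:15:00 = 1658 seconds (27 minutes)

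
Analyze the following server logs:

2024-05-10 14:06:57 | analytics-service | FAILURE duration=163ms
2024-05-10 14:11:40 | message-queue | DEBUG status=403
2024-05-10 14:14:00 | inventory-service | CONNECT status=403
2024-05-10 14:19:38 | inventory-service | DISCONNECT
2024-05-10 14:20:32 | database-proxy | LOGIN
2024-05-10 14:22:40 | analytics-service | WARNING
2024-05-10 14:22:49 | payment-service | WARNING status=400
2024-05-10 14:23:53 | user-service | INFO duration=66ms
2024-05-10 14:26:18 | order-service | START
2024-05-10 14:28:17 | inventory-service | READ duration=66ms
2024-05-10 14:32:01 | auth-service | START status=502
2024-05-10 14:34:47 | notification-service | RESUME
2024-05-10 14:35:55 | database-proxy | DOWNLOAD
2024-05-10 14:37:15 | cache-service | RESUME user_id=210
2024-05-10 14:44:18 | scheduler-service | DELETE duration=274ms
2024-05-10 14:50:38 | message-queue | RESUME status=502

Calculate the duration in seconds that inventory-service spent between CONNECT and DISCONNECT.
338

To calculate state duration:

1. Find CONNECT event for inventory-service: 2024-05-10 14:14:00
2. Find DISCONNECT event for inventory-service: 2024-05-10 14:19:38
3. Calculate duration: 2024-05-10 14:19:38 - 2024-05-10 14:14:00 = 338 seconds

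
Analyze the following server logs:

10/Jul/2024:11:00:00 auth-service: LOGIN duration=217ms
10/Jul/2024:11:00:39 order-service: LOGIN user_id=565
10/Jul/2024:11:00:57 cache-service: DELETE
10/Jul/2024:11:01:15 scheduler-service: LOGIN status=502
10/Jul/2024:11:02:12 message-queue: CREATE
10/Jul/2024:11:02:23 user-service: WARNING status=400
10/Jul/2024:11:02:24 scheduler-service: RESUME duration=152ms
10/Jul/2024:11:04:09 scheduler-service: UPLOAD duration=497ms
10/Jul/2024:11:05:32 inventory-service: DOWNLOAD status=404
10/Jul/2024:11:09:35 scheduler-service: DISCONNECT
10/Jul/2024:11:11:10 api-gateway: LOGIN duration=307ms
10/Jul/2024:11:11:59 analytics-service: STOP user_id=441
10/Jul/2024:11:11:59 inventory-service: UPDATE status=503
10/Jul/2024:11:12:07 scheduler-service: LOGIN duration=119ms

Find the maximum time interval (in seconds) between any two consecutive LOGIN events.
595

To find the longest gap:

1. Extract all LOGIN events in chronological order
2. Calculate time differences between consecutive events
3. Find the maximum difference
4. Longest gap: 595 seconds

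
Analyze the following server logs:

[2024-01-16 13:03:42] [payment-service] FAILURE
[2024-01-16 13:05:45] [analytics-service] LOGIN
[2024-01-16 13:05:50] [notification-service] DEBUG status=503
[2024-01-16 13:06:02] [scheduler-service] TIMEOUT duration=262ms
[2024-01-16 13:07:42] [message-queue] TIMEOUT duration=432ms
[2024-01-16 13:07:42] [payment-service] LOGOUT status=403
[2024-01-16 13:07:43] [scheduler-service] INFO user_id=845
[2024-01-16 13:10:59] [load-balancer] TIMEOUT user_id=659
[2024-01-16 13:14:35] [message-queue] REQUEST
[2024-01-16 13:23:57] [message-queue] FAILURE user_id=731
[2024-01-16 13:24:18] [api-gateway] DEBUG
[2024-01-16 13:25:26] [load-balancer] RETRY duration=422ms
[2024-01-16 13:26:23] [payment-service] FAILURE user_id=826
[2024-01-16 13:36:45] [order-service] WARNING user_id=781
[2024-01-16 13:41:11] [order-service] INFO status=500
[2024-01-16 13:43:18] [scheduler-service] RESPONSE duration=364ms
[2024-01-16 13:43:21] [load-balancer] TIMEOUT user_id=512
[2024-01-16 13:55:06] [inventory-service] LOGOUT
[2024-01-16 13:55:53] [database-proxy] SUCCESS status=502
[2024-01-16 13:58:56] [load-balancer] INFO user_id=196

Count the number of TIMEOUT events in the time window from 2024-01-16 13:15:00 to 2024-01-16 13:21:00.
0

To count events in the time window:

1. Window boundaries: 2024-01-16 13:15:00 to 2024-01-16 13:21:00
2. Filter for TIMEOUT events within this window
3. Count matching events: 0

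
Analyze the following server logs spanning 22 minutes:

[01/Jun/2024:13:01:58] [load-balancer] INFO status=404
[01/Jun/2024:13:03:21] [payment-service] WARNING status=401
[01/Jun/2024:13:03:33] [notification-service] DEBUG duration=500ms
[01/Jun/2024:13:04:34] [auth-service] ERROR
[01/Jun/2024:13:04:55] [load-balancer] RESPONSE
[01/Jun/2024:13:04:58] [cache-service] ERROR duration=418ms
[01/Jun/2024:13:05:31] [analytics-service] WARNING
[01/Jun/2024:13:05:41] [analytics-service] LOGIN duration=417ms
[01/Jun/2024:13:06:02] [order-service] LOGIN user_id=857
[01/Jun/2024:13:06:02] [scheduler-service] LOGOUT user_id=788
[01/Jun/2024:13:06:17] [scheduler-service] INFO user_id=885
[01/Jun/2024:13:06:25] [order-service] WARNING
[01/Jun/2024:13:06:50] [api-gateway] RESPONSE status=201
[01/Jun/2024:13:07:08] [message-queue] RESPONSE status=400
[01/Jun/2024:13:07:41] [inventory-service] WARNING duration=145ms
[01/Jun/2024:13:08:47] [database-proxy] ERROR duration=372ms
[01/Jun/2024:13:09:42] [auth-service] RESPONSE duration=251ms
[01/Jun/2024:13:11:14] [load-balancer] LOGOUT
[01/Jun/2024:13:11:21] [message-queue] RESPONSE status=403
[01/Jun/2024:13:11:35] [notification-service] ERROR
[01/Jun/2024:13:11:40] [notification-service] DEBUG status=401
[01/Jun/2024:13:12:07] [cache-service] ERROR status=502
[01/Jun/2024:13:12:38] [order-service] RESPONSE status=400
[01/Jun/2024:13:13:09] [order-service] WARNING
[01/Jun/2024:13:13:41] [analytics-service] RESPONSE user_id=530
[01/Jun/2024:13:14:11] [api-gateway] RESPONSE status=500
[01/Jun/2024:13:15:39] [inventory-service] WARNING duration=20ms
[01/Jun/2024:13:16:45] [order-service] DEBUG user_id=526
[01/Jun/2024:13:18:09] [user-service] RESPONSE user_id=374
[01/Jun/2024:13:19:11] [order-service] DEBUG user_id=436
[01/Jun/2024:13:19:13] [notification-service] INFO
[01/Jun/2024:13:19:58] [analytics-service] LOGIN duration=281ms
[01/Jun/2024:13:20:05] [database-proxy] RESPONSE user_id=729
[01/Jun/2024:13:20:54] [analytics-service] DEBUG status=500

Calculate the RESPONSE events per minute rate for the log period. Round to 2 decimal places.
0.45

To calculate the rate:

1. Count total RESPONSE events: 10
2. Total time period: 22 minutes
3. Rate = 10 / 22 = 0.45 events per minute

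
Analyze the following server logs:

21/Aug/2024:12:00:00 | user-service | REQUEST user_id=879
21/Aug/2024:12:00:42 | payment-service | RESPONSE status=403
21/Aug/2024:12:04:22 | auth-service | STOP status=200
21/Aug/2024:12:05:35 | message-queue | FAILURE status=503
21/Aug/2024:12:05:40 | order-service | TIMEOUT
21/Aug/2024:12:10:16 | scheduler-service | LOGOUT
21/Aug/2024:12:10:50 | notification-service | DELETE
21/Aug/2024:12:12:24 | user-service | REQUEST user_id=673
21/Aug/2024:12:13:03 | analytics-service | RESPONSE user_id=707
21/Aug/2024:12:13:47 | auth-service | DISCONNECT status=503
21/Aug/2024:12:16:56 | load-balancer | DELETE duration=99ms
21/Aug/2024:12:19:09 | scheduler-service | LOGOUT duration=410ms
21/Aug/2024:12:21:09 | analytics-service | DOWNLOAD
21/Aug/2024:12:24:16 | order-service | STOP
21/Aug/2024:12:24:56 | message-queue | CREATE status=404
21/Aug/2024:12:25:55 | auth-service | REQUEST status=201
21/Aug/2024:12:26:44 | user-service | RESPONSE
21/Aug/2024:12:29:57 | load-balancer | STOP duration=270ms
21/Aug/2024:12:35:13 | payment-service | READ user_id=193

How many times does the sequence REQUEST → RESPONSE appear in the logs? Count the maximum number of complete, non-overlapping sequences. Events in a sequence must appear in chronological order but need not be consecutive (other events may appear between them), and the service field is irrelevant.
3

To count sequences:

1. Look for pattern: REQUEST → RESPONSE
2. Greedily scan the log in chronological order, matching each sequence element in turn (ignoring service)
3. Each time the full pattern completes, increment the count and restart matching from the next event
4. Complete non-overlapping sequences found: 3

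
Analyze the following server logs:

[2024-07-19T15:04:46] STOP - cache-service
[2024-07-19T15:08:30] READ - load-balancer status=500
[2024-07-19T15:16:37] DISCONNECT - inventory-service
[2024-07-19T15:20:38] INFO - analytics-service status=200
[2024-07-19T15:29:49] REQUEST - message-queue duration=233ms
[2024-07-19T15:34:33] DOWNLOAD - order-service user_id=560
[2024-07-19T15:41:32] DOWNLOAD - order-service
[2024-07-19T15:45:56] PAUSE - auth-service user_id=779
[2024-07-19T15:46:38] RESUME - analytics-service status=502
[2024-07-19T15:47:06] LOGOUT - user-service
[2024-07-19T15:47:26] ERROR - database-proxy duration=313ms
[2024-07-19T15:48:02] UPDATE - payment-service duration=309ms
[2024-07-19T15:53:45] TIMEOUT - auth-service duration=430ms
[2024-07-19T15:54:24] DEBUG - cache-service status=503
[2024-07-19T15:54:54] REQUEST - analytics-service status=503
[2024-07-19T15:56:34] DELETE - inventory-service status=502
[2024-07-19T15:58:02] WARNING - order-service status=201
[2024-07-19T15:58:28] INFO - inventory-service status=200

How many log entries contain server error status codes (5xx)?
5

To find matching entries:

1. Pattern to match: server error status codes (5xx)
2. Scan each log entry for the pattern
3. Count matches: 5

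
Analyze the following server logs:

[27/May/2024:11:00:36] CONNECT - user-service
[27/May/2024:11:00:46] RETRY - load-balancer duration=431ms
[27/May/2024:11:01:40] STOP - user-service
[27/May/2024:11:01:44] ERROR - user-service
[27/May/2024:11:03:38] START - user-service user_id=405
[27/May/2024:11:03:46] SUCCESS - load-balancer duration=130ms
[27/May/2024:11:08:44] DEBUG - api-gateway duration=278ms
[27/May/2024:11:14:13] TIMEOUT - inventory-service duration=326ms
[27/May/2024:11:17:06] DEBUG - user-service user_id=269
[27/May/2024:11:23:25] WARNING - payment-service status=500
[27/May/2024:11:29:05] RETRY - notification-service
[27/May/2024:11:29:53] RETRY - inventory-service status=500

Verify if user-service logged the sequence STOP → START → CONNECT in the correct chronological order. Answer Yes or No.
No

To verify sequence order:

1. Find all events in sequence STOP → START → CONNECT for user-service
2. Extract their timestamps
3. Check if timestamps are in ascending order
4. Result: No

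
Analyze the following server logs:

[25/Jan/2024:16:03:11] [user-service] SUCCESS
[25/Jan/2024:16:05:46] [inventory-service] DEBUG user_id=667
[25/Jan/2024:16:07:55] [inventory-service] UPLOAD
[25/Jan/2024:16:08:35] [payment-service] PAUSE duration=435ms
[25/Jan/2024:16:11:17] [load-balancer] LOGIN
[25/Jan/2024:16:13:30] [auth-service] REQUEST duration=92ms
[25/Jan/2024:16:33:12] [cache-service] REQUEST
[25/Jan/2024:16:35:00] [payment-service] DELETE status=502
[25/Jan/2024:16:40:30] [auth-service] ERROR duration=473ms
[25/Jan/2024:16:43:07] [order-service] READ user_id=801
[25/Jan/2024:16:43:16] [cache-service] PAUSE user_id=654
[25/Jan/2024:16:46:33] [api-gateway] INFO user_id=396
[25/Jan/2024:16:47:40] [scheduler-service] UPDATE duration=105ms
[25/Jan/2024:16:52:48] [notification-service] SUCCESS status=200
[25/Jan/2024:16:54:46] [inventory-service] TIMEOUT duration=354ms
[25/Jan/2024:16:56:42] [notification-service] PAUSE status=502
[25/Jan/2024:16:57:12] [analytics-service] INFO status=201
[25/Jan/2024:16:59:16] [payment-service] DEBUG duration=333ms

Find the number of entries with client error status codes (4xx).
0

To find matching entries:

1. Pattern to match: client error status codes (4xx)
2. Scan each log entry for the pattern
3. Count matches: 0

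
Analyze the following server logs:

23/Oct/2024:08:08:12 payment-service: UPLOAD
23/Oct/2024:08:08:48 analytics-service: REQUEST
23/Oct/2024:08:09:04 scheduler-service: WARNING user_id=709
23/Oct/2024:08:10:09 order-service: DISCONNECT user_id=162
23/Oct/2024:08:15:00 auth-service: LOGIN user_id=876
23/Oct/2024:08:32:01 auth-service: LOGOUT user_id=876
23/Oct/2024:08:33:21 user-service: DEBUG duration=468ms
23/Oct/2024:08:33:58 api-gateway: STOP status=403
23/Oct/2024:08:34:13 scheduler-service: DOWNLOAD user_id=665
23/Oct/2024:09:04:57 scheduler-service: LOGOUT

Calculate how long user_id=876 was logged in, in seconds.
1021

To calculate session duration:

1. Find LOGIN event for user_id=876: 23/Oct/2024:08:15:00
2. Find LOGOUT event for user_id=876: 23/Oct/2024:08:32:01
3. Session duration: 23/Oct/2024:08:32:01 - 23/Oct/2024:08:15:00 = 1021 seconds (17 minutes)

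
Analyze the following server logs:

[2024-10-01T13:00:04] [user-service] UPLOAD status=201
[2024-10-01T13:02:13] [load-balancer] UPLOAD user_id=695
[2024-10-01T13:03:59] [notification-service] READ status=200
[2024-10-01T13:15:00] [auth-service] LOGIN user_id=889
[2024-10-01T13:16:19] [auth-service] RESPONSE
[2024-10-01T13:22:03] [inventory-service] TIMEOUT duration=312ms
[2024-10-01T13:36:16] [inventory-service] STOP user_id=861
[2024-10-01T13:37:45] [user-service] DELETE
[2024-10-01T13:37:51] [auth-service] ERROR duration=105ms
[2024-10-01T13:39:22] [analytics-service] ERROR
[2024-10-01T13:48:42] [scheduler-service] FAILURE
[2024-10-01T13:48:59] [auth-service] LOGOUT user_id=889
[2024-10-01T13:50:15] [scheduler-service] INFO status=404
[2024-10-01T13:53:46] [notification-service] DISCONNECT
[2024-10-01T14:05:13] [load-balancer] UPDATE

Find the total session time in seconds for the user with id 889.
2039

To calculate session duration:

1. Find LOGIN event for user_id=889: 2024-10-01T13:15:00
2. Find LOGOUT event for user_id=889: 2024-10-01T13:48:59
3. Session duration: 2024-10-01T13:48:59 - 2024-10-01T13:15:00 = 2039 seconds (33 minutes)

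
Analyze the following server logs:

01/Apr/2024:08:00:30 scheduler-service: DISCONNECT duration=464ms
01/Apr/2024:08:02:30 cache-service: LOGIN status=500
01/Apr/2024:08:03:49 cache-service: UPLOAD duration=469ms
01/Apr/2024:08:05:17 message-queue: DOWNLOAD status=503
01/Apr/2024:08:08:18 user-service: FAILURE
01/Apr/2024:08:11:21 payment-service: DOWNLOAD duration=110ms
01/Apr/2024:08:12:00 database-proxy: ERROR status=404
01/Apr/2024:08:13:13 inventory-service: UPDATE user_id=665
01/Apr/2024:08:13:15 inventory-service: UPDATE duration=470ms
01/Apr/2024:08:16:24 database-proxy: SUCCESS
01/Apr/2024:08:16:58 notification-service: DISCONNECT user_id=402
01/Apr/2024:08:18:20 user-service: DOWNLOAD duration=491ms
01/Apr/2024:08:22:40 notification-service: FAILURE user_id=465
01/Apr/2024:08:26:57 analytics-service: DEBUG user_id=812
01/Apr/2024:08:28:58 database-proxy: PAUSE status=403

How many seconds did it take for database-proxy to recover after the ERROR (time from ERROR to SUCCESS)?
264

To calculate recovery time:

1. Find ERROR event for database-proxy: 01/Apr/2024:08:12:00
2. Find next SUCCESS event for database-proxy: 01/Apr/2024:08:16:24
3. Recovery time: 01/Apr/2024:08:16:24 - 01/Apr/2024:08:12:00 = 264 seconds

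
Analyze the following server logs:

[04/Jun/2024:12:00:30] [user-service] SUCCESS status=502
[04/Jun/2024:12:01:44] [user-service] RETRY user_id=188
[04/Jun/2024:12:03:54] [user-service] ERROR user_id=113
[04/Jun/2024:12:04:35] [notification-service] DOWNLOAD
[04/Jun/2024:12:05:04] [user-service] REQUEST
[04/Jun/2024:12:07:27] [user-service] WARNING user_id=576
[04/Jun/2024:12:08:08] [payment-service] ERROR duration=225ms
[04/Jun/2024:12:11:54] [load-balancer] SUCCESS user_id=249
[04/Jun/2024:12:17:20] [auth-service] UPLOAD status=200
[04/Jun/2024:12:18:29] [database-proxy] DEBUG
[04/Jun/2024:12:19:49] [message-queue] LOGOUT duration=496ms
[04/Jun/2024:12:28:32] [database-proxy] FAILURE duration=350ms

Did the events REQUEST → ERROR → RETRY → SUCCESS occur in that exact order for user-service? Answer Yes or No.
No

To verify sequence order:

1. Find all events in sequence REQUEST → ERROR → RETRY → SUCCESS for user-service
2. Extract their timestamps
3. Check if timestamps are in ascending order
4. Result: No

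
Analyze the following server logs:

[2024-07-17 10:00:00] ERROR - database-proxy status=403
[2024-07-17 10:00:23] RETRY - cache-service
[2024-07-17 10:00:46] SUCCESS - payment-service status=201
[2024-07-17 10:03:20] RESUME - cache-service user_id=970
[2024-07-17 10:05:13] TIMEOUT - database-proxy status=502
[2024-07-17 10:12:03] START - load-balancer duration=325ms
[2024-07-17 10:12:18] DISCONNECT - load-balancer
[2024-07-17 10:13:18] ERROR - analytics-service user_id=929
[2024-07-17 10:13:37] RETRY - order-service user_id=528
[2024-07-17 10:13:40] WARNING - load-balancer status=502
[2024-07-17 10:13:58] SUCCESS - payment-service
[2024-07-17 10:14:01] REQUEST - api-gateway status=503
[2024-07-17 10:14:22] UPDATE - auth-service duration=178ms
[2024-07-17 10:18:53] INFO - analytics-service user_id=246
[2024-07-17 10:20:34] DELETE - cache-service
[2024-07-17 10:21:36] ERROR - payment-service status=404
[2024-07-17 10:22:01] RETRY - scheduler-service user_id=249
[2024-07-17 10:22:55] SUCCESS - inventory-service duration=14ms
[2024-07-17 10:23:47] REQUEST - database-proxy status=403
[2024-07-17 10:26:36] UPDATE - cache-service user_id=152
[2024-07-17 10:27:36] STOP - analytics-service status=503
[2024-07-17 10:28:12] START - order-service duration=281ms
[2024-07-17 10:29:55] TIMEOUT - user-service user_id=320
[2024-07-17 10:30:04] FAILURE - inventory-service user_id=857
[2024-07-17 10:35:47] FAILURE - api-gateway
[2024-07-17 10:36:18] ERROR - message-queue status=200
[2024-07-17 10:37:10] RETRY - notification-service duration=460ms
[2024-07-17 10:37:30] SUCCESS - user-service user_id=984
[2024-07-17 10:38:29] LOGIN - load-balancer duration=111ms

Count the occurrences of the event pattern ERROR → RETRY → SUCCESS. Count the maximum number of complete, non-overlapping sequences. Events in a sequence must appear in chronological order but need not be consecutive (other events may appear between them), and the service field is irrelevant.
4

To count sequences:

1. Look for pattern: ERROR → RETRY → SUCCESS
2. Greedily scan the log in chronological order, matching each sequence element in turn (ignoring service)
3. Each time the full pattern completes, increment the count and restart matching from the next event
4. Complete non-overlapping sequences found: 4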